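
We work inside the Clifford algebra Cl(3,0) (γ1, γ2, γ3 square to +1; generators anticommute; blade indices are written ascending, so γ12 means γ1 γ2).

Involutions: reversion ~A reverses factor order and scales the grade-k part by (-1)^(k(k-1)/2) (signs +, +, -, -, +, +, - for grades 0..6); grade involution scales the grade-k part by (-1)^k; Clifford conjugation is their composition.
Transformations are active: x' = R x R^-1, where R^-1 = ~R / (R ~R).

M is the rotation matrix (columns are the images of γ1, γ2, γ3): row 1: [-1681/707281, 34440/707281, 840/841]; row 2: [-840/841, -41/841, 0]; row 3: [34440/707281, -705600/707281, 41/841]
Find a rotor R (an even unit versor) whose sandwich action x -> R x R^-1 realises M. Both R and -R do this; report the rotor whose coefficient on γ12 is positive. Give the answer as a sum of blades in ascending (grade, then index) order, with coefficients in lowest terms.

Method: write R = a + b12*γ12 + b13*γ13 + b23*γ23 with a^2 + b12^2 + b13^2 + b23^2 = 1 (so R^-1 = ~R). Expanding the columns R e_j ~R gives tr M = 4a^2 - 1 and, from the antisymmetric part, M21 - M12 = -4a*b12, M13 - M31 = 4a*b13, M32 - M23 = -4a*b23.
Here tr M = -1681/707281, so a^2 = (1 + tr M)/4 = 176400/707281 and a = ±420/841. Taking a = 420/841: M21 - M12 = -740880/707281, M13 - M31 = 672000/707281, M32 - M23 = -705600/707281, giving b12 = 441/841, b13 = 400/841, b23 = 420/841, i.e. R = 420/841 + 441/841*γ12 + 400/841*γ13 + 420/841*γ23.
Its γ12 coefficient is already positive.
Answer: 420/841 + 441/841*γ12 + 400/841*γ13 + 420/841*γ23. Recall the cover is two-to-one: with M of trace -1681/707281, both preimages act alike, and the stated γ12 sign chooses the sheet.


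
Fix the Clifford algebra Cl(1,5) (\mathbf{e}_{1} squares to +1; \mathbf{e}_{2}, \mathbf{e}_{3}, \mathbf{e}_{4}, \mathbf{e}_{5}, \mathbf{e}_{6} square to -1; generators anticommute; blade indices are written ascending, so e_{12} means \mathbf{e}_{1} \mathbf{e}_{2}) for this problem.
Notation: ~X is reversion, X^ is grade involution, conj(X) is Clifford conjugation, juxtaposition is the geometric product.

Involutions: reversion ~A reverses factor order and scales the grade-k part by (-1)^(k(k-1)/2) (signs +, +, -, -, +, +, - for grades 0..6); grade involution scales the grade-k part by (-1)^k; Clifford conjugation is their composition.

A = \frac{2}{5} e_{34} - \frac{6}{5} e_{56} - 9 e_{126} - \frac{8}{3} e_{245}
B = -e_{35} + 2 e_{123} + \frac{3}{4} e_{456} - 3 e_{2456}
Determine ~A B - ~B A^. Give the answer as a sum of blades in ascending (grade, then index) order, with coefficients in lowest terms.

first term: -\frac{9}{10} e_{4} - 8 e_{6} + \frac{18}{5} e_{24} - 2 e_{26} - \frac{96}{5} e_{36} + \frac{2}{5} e_{45} - \frac{4}{5} e_{124} + 27 e_{145} + \frac{8}{3} e_{234} + \frac{3}{10} e_{356} - \frac{27}{4} e_{1245} + \frac{16}{3} e_{1345} - \frac{6}{5} e_{2356} - \frac{33}{5} e_{12356}
second term: -\frac{9}{10} e_{4} + 8 e_{6} - \frac{18}{5} e_{24} - 2 e_{26} - \frac{84}{5} e_{36} - \frac{2}{5} e_{45} + \frac{4}{5} e_{124} + 27 e_{145} + \frac{8}{3} e_{234} - \frac{3}{10} e_{356} + \frac{27}{4} e_{1245} - \frac{16}{3} e_{1345} - \frac{6}{5} e_{2356} + \frac{57}{5} e_{12356}
Answer: -16 e_{6} + \frac{36}{5} e_{24} - \frac{12}{5} e_{36} + \frac{4}{5} e_{45} - \frac{8}{5} e_{124} + \frac{3}{5} e_{356} - \frac{27}{2} e_{1245} + \frac{32}{3} e_{1345} - 18 e_{12356}


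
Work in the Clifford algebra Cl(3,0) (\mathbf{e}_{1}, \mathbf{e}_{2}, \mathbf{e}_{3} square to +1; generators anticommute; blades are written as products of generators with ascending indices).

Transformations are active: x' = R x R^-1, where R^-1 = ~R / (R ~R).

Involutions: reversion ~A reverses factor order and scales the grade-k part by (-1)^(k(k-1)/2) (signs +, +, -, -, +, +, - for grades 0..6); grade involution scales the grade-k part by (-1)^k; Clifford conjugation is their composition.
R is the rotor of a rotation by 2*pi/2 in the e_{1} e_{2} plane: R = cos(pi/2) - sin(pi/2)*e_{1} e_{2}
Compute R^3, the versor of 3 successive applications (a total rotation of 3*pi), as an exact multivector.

The rotor phase is half the rotation angle and phases add under composition, so 3 steps in the e_{1} e_{2} plane accumulate phase 3*(pi/2) = \frac{3 \pi}{2}: R^3 = cos(\frac{3 \pi}{2}) - sin(\frac{3 \pi}{2})*e_{1} e_{2}.
cos(\frac{3 \pi}{2}) = 0 and sin(\frac{3 \pi}{2}) = -1, so R^3 = e_{1} e_{2}. The net rotation is 1*pi (after discarding 1 full turn, each of which contributes a factor -1 to the rotor); the rotor keeps the half-angle phase exactly.
Answer: e_{1} e_{2}


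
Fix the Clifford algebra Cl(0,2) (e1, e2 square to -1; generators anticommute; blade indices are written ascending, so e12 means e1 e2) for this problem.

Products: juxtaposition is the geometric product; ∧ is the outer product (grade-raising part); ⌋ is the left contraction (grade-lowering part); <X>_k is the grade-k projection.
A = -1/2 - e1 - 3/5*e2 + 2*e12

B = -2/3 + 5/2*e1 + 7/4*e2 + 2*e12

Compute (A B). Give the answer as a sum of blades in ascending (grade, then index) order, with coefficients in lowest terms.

step 1: -7/60 - 317/60*e1 + 261/40*e2 - 31/12*e12
Answer: -7/60 - 317/60*e1 + 261/40*e2 - 31/12*e12


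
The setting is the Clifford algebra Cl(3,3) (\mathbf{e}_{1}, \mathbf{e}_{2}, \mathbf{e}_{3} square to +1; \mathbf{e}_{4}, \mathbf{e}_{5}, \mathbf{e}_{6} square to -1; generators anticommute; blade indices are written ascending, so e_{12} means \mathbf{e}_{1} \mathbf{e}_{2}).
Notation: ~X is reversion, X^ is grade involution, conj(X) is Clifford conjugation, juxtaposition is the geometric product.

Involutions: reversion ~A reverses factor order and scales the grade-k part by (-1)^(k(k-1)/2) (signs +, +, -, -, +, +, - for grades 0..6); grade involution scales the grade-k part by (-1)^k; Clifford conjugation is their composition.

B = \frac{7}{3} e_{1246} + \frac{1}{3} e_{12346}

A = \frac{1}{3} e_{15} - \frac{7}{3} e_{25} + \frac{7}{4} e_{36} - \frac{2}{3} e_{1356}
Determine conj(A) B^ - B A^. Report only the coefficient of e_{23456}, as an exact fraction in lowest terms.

first term: -\frac{7}{12} e_{124} - \frac{2}{9} e_{245} - \frac{49}{12} e_{1234} + \frac{49}{9} e_{1456} + \frac{14}{9} e_{2345} + \frac{7}{9} e_{2456} + \frac{7}{9} e_{13456} + \frac{1}{9} e_{23456}
second term: -\frac{7}{12} e_{124} - \frac{2}{9} e_{245} - \frac{49}{12} e_{1234} + \frac{49}{9} e_{1456} + \frac{14}{9} e_{2345} + \frac{7}{9} e_{2456} - \frac{7}{9} e_{13456} - \frac{1}{9} e_{23456}
Answer: \frac{2}{9}


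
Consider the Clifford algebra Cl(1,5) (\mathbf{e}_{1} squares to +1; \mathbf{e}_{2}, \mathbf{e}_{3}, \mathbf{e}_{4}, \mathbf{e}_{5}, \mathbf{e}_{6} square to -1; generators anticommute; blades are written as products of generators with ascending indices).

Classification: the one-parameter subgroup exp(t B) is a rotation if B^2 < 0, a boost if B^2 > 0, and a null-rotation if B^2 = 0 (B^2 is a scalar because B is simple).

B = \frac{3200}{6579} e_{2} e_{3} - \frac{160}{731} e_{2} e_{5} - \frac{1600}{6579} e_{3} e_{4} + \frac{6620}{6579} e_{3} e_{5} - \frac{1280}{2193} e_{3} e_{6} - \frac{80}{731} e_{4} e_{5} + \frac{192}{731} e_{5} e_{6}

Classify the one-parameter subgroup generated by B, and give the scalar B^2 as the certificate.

B^2 term by term: the squares give (\frac{3200}{6579})^2*(e_{2} e_{3})^2 + (-\frac{160}{731})^2*(e_{2} e_{5})^2 + (-\frac{1600}{6579})^2*(e_{3} e_{4})^2 + (\frac{6620}{6579})^2*(e_{3} e_{5})^2 + (-\frac{1280}{2193})^2*(e_{3} e_{6})^2 + (-\frac{80}{731})^2*(e_{4} e_{5})^2 + (\frac{192}{731})^2*(e_{5} e_{6})^2 = \frac{10240000}{43283241}*(-1) + \frac{25600}{534361}*(-1) + \frac{2560000}{43283241}*(-1) + \frac{43824400}{43283241}*(-1) + \frac{1638400}{4809249}*(-1) + \frac{6400}{534361}*(-1) + \frac{36864}{534361}*(-1) = -\frac{16}{9} (each basis 2-blade squares to minus the product of its generators' squares); cross terms between blades sharing an index anticommute and cancel; the commuting (index-disjoint) pairs give grade-4 terms 2*c*c'*(blade product), which cancel blade by blade — e_{2} e_{3} e_{4} e_{5}: -\frac{512000}{4809249} + \frac{512000}{4809249} = 0; e_{2} e_{3} e_{5} e_{6}: \frac{409600}{1603083} - \frac{409600}{1603083} = 0; e_{3} e_{4} e_{5} e_{6}: -\frac{204800}{1603083} + \frac{204800}{1603083} = 0 — confirming B is simple. So B^2 = -\frac{16}{9}.
Answer: rotation, certificate B^2 = -\frac{16}{9}. Check the certificate: B^2 = -\frac{16}{9}, and that sign is decisive whatever form B takes.


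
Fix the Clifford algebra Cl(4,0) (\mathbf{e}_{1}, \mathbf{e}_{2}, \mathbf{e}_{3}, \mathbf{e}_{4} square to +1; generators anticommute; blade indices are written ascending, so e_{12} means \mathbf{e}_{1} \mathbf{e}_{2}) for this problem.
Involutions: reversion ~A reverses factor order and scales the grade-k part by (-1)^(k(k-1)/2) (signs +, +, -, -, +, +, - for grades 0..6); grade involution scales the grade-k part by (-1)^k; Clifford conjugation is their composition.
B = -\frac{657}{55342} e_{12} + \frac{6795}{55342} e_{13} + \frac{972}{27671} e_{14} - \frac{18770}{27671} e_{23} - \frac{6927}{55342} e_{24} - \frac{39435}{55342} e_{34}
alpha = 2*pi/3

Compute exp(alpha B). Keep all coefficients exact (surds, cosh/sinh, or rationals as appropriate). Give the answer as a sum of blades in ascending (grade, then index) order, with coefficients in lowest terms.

B^2 term by term: the squares give (-\frac{657}{55342})^2*(e_{12})^2 + (\frac{6795}{55342})^2*(e_{13})^2 + (\frac{972}{27671})^2*(e_{14})^2 + (-\frac{18770}{27671})^2*(e_{23})^2 + (-\frac{6927}{55342})^2*(e_{24})^2 + (-\frac{39435}{55342})^2*(e_{34})^2 = \frac{431649}{3062736964}*(-1) + \frac{46172025}{3062736964}*(-1) + \frac{944784}{765684241}*(-1) + \frac{352312900}{765684241}*(-1) + \frac{47983329}{3062736964}*(-1) + \frac{1555119225}{3062736964}*(-1) = -1 (each basis 2-blade squares to minus the product of its generators' squares); cross terms between blades sharing an index anticommute and cancel; the commuting (index-disjoint) pairs give grade-4 terms 2*c*c'*(blade product), which cancel blade by blade — e_{1234}: \frac{25908795}{1531368482} + \frac{47068965}{1531368482} - \frac{36488880}{765684241} = 0 — confirming B is simple. So B^2 = -1.
B^2 = -1 — a negative square means the series sums to a rotation: l = 1, alpha*l = \frac{2 \pi}{3}, so exp(alpha B) = cos(\frac{2 \pi}{3}) + (sin(\frac{2 \pi}{3})/1)*B = - \frac{1}{2} + (\frac{\sqrt{3}}{2})*B.
Answer: - \frac{1}{2} - \frac{657 \sqrt{3}}{110684} e_{12} + \frac{6795 \sqrt{3}}{110684} e_{13} + \frac{486 \sqrt{3}}{27671} e_{14} - \frac{9385 \sqrt{3}}{27671} e_{23} - \frac{6927 \sqrt{3}}{110684} e_{24} - \frac{39435 \sqrt{3}}{110684} e_{34}


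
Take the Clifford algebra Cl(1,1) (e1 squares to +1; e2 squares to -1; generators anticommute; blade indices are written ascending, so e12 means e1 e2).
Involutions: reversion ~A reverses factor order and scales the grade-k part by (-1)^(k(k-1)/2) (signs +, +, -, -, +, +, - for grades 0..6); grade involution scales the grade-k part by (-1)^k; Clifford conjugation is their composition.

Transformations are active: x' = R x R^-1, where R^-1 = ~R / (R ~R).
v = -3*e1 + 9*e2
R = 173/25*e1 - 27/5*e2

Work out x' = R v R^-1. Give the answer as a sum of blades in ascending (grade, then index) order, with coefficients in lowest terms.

~R = 173/25*e1 - 27/5*e2, and R ~R = 11704/625, so R^-1 = ~R / (11704/625).
R v = 696/25 + 1152/25*e12
Answer: 34491/1463*e1 - 36657/1463*e2


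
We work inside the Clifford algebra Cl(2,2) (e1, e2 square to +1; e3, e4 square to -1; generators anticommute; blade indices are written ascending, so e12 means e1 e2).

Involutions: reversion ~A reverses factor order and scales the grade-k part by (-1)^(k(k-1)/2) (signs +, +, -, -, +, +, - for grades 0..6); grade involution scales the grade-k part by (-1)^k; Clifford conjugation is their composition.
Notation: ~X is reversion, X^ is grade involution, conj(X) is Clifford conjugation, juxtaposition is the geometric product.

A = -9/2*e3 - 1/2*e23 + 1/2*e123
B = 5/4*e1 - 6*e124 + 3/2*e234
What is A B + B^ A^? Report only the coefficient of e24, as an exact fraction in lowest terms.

first term: -3/4*e4 + 45/8*e13 + 3/4*e14 + 5/8*e23 - 27/4*e24 + 3*e34 - 5/8*e123 - 3*e134 + 27*e1234
second term: 3/4*e4 - 45/8*e13 - 3/4*e14 + 5/8*e23 - 27/4*e24 - 3*e34 + 5/8*e123 - 3*e134 - 27*e1234
Answer: -27/2


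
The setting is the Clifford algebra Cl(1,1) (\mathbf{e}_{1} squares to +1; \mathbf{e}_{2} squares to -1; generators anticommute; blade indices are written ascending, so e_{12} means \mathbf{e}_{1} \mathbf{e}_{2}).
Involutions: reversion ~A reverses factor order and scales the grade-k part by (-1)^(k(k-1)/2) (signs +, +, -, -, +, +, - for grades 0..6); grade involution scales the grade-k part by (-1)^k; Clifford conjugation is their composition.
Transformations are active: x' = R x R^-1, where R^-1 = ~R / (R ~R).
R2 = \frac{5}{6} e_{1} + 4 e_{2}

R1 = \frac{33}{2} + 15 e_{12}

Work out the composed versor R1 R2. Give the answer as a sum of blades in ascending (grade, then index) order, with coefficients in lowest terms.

Distribute over the terms of R1 (each basis-blade product reordered to ascending indices, repeated generators contracted through their squares):
(\frac{33}{2}) R2 = \frac{55}{4} e_{1} + 66 e_{2}
(15 e_{12}) R2 = -60 e_{1} - \frac{25}{2} e_{2}
Summing the partial products and collecting blades:
Answer: -\frac{185}{4} e_{1} + \frac{107}{2} e_{2}


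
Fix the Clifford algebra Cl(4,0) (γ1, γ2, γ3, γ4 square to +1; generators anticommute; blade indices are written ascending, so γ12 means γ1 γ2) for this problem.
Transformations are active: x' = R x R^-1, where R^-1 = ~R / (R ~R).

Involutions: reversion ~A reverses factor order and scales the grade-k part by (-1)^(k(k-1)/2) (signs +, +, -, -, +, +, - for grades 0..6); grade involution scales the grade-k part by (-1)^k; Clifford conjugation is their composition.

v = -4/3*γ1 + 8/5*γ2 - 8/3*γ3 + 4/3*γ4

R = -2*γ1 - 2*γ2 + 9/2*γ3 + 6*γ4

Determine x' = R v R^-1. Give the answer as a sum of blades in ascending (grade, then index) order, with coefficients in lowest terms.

~R = -2*γ1 - 2*γ2 + 9/2*γ3 + 6*γ4, and R ~R = 257/4, so R^-1 = ~R / (257/4).
R v = -68/15 - 88/15*γ12 + 34/3*γ13 + 16/3*γ14 - 28/15*γ23 - 184/15*γ24 + 22*γ34
Answer: 2076/1285*γ1 - 1016/771*γ2 + 7832/3855*γ3 - 8404/3855*γ4


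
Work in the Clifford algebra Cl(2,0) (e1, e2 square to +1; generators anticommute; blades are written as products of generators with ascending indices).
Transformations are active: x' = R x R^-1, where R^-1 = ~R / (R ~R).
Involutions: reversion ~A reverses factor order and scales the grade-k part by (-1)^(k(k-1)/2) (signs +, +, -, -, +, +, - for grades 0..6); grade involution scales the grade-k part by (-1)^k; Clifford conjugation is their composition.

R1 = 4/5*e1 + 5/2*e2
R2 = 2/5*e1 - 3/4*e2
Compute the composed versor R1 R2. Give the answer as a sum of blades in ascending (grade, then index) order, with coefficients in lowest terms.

Distribute over the terms of R1 (each basis-blade product reordered to ascending indices, repeated generators contracted through their squares):
(4/5*e1) R2 = 8/25 - 3/5*e1 e2
(5/2*e2) R2 = -15/8 - e1 e2
Summing the partial products and collecting blades:
Answer: -311/200 - 8/5*e1 e2


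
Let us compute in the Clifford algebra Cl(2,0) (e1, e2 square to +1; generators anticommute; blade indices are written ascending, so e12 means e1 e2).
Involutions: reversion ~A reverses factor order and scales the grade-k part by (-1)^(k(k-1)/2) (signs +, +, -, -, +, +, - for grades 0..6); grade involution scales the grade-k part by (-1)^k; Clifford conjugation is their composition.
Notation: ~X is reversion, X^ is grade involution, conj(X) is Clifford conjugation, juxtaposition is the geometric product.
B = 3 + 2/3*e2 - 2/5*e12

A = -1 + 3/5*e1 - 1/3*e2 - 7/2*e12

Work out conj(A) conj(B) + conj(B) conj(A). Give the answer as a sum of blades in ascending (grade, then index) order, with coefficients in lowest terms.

first term: -208/45 - 64/15*e1 + 107/75*e2 + 21/2*e12
second term: -208/45 + 2/3*e1 + 143/75*e2 + 97/10*e12
Answer: -416/45 - 18/5*e1 + 10/3*e2 + 101/5*e12


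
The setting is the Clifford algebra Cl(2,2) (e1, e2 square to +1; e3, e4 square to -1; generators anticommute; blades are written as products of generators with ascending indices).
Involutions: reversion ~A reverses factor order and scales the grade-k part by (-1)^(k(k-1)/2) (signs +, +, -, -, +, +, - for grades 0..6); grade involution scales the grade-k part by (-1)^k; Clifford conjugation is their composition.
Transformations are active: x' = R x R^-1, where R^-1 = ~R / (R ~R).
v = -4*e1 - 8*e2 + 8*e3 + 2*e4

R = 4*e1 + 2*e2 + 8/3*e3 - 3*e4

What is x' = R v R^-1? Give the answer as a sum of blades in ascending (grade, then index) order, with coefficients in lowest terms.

~R = 4*e1 + 2*e2 + 8/3*e3 - 3*e4, and R ~R = 35/9, so R^-1 = ~R / (35/9).
R v = -142/3 - 24*e1 e2 + 128/3*e1 e3 - 4*e1 e4 + 112/3*e2 e3 - 20*e2 e4 + 88/3*e3 e4
Answer: -3268/35*e1 - 1424/35*e2 - 2552/35*e3 + 2486/35*e4


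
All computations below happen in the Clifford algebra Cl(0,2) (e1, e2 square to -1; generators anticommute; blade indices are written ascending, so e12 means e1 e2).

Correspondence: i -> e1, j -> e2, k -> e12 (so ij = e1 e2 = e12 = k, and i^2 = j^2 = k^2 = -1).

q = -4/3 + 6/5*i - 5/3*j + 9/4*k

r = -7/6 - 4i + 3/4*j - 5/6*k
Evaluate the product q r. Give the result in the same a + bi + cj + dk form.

In blades: q = -4/3 + 6/5*e1 - 5/3*e2 + 9/4*e12, r = -7/6 - 4*e1 + 3/4*e2 - 5/6*e12.
Distribute q over r term by term (generator squares from the signature, products reordered to ascending indices): (-4/3)*r = 14/9 + 16/3*e1 - e2 + 10/9*e12; (6/5*e1)*r = 24/5 - 7/5*e1 + e2 + 9/10*e12; (-5/3*e2)*r = 5/4 + 25/18*e1 + 35/18*e2 - 20/3*e12; (9/4*e12)*r = 15/8 - 27/16*e1 - 9*e2 - 21/8*e12.
Sum: 3413/360 + 2617/720*e1 - 127/18*e2 - 2621/360*e12; translating back through the correspondence:
Answer: 3413/360 + 2617/720*i - 127/18*j - 2621/360*k


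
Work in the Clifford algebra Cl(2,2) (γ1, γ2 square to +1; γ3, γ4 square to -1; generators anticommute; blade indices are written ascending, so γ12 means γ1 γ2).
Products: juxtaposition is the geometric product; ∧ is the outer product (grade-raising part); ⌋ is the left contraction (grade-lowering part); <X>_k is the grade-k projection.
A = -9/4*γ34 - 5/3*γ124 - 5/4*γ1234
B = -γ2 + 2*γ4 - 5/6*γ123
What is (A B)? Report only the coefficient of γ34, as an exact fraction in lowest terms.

step 1: 9/2*γ3 - 25/24*γ4 + 10/3*γ12 - 5/3*γ14 + 25/18*γ34 + 5/2*γ123 + 15/8*γ124 + 5/4*γ134 + 9/4*γ234
Answer: 25/18


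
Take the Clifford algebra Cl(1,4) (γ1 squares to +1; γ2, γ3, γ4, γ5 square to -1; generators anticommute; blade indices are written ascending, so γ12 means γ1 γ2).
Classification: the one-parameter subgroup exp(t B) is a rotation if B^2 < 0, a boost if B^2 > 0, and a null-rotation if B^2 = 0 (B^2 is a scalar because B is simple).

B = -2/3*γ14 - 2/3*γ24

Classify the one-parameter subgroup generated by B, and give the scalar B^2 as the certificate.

B^2 term by term: the squares give (-2/3)^2*(γ14)^2 + (-2/3)^2*(γ24)^2 = 4/9*(+1) + 4/9*(-1) = 0 (each basis 2-blade squares to minus the product of its generators' squares); cross terms between blades sharing an index anticommute and cancel. So B^2 = 0.
Answer: null-rotation, certificate B^2 = 0. Check the certificate: B^2 = 0, and that sign is decisive whatever form B takes.


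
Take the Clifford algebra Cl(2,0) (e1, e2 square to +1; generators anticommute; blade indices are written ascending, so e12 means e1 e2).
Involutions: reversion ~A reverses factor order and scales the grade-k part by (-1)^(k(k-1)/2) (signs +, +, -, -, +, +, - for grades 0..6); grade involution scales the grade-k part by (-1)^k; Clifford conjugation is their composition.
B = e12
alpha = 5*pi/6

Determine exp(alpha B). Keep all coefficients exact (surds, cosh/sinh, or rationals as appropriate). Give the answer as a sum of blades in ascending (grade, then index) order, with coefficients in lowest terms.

B^2 = (1)^2*(e12)^2 = 1*(-1) = -1 (a basis 2-blade squares to minus the product of its generators' squares).
B^2 = -1 — B^2 < 0, so the exponential closes trigonometrically: l = 1, alpha*l = 5*pi/6, so exp(alpha B) = cos(5*pi/6) + (sin(5*pi/6)/1)*B = -sqrt(3)/2 + (1/2)*B.
Answer: -sqrt(3)/2 + 1/2*e12


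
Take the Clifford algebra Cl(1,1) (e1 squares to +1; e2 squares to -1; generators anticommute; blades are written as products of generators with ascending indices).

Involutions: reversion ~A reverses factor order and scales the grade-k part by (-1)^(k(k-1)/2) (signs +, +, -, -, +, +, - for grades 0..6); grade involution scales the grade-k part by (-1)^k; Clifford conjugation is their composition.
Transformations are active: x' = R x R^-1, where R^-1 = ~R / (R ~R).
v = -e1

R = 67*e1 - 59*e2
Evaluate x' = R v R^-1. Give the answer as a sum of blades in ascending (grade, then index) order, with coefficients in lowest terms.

~R = 67*e1 - 59*e2, and R ~R = 1008, so R^-1 = ~R / (1008).
R v = -67 - 59*e1 e2
Answer: -3985/504*e1 + 3953/504*e2


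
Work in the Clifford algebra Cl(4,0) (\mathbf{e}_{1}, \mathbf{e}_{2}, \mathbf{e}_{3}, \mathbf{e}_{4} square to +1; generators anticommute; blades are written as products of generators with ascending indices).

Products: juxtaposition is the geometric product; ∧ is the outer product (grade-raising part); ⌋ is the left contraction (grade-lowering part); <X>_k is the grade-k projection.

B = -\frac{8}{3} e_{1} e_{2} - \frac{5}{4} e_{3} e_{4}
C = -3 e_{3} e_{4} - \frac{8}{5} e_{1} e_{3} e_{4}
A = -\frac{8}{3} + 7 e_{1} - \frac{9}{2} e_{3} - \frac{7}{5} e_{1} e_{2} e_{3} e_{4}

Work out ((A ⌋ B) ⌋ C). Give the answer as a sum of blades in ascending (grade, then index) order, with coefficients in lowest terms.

step 1: -\frac{56}{3} e_{2} + \frac{45}{8} e_{4} + \frac{64}{9} e_{1} e_{2} + \frac{10}{3} e_{3} e_{4}
step 2: 10 + \frac{16}{3} e_{1} + \frac{135}{8} e_{3} - 9 e_{1} e_{3}
Answer: 10 + \frac{16}{3} e_{1} + \frac{135}{8} e_{3} - 9 e_{1} e_{3}


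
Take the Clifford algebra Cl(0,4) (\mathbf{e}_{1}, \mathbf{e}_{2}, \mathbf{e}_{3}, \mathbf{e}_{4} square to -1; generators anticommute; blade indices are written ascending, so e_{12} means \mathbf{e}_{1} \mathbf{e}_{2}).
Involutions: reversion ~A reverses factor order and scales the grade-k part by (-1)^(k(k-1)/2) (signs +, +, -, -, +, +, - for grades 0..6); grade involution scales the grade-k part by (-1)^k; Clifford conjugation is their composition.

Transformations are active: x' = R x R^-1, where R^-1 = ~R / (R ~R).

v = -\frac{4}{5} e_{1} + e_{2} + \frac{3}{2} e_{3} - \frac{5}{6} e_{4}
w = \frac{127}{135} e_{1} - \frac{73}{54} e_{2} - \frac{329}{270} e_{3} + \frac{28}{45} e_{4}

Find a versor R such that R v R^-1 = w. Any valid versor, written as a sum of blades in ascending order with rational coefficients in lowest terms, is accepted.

Sketch: the shared square -\frac{2063}{450} makes R = v + w = \frac{19}{135} e_{1} - \frac{19}{54} e_{2} + \frac{38}{135} e_{3} - \frac{19}{90} e_{4} the natural versor; its sandwich fixes that direction, negates (v - w)/2, and sends v to w.
Answer: \frac{19}{135} e_{1} - \frac{19}{54} e_{2} + \frac{38}{135} e_{3} - \frac{19}{90} e_{4}


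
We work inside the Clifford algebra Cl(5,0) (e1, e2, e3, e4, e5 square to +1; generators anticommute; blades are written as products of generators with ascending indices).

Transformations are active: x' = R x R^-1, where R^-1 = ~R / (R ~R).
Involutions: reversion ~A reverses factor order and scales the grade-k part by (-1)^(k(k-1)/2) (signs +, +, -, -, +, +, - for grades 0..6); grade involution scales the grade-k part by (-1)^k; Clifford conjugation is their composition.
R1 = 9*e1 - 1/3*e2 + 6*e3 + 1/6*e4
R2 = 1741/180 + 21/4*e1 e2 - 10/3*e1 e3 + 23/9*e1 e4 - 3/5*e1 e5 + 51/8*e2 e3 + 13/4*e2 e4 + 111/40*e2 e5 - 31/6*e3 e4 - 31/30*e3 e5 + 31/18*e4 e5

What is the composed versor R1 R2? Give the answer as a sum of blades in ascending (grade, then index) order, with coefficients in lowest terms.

Distribute over the terms of R1 (each basis-blade product reordered to ascending indices, repeated generators contracted through their squares):
(9*e1) R2 = 1741/20*e1 + 189/4*e2 - 30*e3 + 23*e4 - 27/5*e5 + 459/8*e1 e2 e3 + 117/4*e1 e2 e4 + 999/40*e1 e2 e5 - 93/2*e1 e3 e4 - 93/10*e1 e3 e5 + 31/2*e1 e4 e5
(-1/3*e2) R2 = 7/4*e1 - 1741/540*e2 - 17/8*e3 - 13/12*e4 - 37/40*e5 - 10/9*e1 e2 e3 + 23/27*e1 e2 e4 - 1/5*e1 e2 e5 + 31/18*e2 e3 e4 + 31/90*e2 e3 e5 - 31/54*e2 e4 e5
(6*e3) R2 = 20*e1 - 153/4*e2 + 1741/30*e3 - 31*e4 - 31/5*e5 + 63/2*e1 e2 e3 - 46/3*e1 e3 e4 + 18/5*e1 e3 e5 - 39/2*e2 e3 e4 - 333/20*e2 e3 e5 + 31/3*e3 e4 e5
(1/6*e4) R2 = -23/54*e1 - 13/24*e2 + 31/36*e3 + 1741/1080*e4 + 31/108*e5 + 7/8*e1 e2 e4 - 5/9*e1 e3 e4 + 1/10*e1 e4 e5 + 17/16*e2 e3 e4 - 37/80*e2 e4 e5 + 31/180*e3 e4 e5
Summing the partial products and collecting blades:
Answer: 29261/270*e1 + 5653/1080*e2 + 9637/360*e3 - 8069/1080*e4 - 13217/1080*e5 + 6319/72*e1 e2 e3 + 6691/216*e1 e2 e4 + 991/40*e1 e2 e5 - 1123/18*e1 e3 e4 - 57/10*e1 e3 e5 + 78/5*e1 e4 e5 - 2407/144*e2 e3 e4 - 587/36*e2 e3 e5 - 2239/2160*e2 e4 e5 + 1891/180*e3 e4 e5


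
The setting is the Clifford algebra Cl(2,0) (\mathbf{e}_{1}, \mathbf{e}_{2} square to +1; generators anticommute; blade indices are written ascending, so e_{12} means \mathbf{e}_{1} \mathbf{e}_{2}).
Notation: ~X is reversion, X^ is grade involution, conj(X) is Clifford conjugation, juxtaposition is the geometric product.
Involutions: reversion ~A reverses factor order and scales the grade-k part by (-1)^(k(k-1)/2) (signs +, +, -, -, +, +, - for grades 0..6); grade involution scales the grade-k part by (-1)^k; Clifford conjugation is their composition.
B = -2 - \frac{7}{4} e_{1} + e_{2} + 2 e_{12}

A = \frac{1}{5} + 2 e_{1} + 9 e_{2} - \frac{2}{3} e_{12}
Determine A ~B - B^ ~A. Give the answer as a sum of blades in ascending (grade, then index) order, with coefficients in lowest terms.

first term: \frac{113}{30} + \frac{779}{60} e_{1} - \frac{689}{30} e_{2} + \frac{1121}{60} e_{12}
second term: -\frac{217}{30} + \frac{901}{60} e_{1} - \frac{631}{30} e_{2} + \frac{1009}{60} e_{12}
Answer: 11 - \frac{61}{30} e_{1} - \frac{29}{15} e_{2} + \frac{28}{15} e_{12}


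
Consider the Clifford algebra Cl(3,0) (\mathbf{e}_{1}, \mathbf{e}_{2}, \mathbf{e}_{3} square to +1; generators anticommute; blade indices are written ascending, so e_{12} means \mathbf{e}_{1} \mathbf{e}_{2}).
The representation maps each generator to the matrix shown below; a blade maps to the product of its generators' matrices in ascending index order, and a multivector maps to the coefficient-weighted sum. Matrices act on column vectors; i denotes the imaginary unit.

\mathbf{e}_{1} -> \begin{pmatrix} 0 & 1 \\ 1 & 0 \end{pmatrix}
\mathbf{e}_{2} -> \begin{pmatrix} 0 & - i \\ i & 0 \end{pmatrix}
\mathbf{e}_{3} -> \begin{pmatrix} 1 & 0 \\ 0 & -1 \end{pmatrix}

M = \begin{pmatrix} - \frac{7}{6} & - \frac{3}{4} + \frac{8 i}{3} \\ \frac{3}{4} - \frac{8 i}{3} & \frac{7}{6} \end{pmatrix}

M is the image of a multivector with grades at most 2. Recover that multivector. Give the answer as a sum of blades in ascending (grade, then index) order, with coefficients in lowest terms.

Method: 1, rho(e_{1}), rho(e_{2}), rho(e_{3}) form a trace-orthogonal basis of the 2x2 complex matrices (tr(X Y) = 2 if X = Y, else 0), so M = m0*1 + m1*rho(e_{1}) + m2*rho(e_{2}) + m3*rho(e_{3}) with m0 = tr(M)/2 = 0, m1 = tr(M rho(e_{1}))/2 = 0, m2 = tr(M rho(e_{2}))/2 = - \frac{8}{3} - \frac{3 i}{4}, m3 = tr(M rho(e_{3}))/2 = - \frac{7}{6}.
Multiplying table entries, the bivector images are rho(e_{12}) = i*rho(e_{3}), rho(e_{13}) = -i*rho(e_{2}), rho(e_{23}) = i*rho(e_{1}); with real blade coefficients the real parts of m0..m3 are the coefficients of 1, e_{1}, e_{2}, e_{3} and the imaginary parts give the bivectors (e_{23}: Im m1, e_{13}: -Im m2, e_{12}: Im m3).
Answer: -\frac{8}{3} e_{2} - \frac{7}{6} e_{3} + \frac{3}{4} e_{13}


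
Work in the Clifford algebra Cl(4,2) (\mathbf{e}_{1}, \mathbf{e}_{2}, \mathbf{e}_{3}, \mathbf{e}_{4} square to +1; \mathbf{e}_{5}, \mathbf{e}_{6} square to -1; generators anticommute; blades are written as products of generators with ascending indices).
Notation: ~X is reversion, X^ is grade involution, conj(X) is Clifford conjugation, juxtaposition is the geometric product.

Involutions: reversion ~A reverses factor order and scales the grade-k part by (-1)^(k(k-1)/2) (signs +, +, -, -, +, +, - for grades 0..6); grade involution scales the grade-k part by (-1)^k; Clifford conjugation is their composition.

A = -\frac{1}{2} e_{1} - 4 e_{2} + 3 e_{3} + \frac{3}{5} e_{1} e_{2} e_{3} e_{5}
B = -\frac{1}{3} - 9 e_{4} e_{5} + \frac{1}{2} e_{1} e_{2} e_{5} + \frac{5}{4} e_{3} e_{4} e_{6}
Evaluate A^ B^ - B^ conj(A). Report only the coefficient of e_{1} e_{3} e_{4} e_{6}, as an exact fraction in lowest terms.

first term: -\frac{1}{6} e_{1} - \frac{4}{3} e_{2} + \frac{7}{10} e_{3} + 2 e_{1} e_{5} - \frac{1}{4} e_{2} e_{5} + \frac{15}{4} e_{4} e_{6} - \frac{9}{2} e_{1} e_{4} e_{5} - 36 e_{2} e_{4} e_{5} + 27 e_{3} e_{4} e_{5} - \frac{27}{5} e_{1} e_{2} e_{3} e_{4} + \frac{13}{10} e_{1} e_{2} e_{3} e_{5} - \frac{5}{8} e_{1} e_{3} e_{4} e_{6} - 5 e_{2} e_{3} e_{4} e_{6} - \frac{3}{4} e_{1} e_{2} e_{4} e_{5} e_{6}
second term: -\frac{1}{6} e_{1} - \frac{4}{3} e_{2} + \frac{13}{10} e_{3} + 2 e_{1} e_{5} - \frac{1}{4} e_{2} e_{5} + \frac{15}{4} e_{4} e_{6} - \frac{9}{2} e_{1} e_{4} e_{5} - 36 e_{2} e_{4} e_{5} + 27 e_{3} e_{4} e_{5} + \frac{27}{5} e_{1} e_{2} e_{3} e_{4} - \frac{17}{10} e_{1} e_{2} e_{3} e_{5} + \frac{5}{8} e_{1} e_{3} e_{4} e_{6} + 5 e_{2} e_{3} e_{4} e_{6} + \frac{3}{4} e_{1} e_{2} e_{4} e_{5} e_{6}
Answer: -\frac{5}{4}


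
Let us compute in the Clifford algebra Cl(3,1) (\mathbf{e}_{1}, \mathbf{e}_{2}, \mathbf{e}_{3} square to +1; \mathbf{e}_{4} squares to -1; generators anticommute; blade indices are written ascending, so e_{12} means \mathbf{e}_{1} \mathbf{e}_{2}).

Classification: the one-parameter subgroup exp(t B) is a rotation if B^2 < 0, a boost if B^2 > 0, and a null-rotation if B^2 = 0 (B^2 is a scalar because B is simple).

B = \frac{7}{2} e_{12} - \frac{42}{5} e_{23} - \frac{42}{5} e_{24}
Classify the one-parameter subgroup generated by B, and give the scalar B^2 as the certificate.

B^2 term by term: the squares give (\frac{7}{2})^2*(e_{12})^2 + (-\frac{42}{5})^2*(e_{23})^2 + (-\frac{42}{5})^2*(e_{24})^2 = \frac{49}{4}*(-1) + \frac{1764}{25}*(-1) + \frac{1764}{25}*(+1) = -\frac{49}{4} (each basis 2-blade squares to minus the product of its generators' squares); cross terms between blades sharing an index anticommute and cancel. So B^2 = -\frac{49}{4}.
Answer: rotation, certificate B^2 = -\frac{49}{4}. The scalar -\frac{49}{4} is the complete invariant here: its sign names the subgroup type.


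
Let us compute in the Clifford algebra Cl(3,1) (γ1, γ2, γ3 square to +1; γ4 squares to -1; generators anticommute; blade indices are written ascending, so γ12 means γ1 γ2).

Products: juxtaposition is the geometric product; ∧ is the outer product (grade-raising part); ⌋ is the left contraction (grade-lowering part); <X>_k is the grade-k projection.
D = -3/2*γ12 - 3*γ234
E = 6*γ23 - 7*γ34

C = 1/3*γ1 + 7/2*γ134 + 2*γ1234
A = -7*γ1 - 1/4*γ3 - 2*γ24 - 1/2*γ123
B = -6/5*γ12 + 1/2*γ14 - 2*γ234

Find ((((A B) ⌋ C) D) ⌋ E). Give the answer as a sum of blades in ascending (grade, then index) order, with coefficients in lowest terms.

step 1: 42/5*γ2 - 23/5*γ3 - 7/2*γ4 + γ12 - 17/5*γ14 - 1/2*γ24 + 3/10*γ123 + 1/8*γ134 - 1/4*γ234 + 14*γ1234
step 2: -441/16 + 1/2*γ1 + 1/4*γ2 + 119/10*γ3 - 3/5*γ4 + 53/4*γ13 + 161/10*γ14 - 34/5*γ23 - 2*γ34 - 7*γ123 - 46/5*γ124 - 84/5*γ134
step 3: 3/8*γ1 + 21/4*γ2 - 21/2*γ3 - 171/5*γ4 + 14679/160*γ12 - 189/5*γ13 - 21*γ14 - 867/40*γ23 + 231/20*γ24 - 3/4*γ34 + 609/20*γ123 + 813/20*γ124 + 8631/80*γ234 + 3/2*γ1234
step 4: 1353/10 + 63*γ2 + 2709/10*γ3 + 147/2*γ4
Answer: 1353/10 + 63*γ2 + 2709/10*γ3 + 147/2*γ4


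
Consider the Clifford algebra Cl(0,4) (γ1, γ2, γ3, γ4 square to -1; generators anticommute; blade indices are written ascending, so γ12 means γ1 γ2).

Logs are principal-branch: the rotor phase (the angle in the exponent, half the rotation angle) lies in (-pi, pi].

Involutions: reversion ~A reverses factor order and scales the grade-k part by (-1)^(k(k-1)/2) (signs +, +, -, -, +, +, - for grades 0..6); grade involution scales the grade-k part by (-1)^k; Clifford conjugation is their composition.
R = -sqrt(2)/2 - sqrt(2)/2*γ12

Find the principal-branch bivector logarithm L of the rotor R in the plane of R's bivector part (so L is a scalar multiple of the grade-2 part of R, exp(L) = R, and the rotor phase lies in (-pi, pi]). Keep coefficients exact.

The scalar part of R is -sqrt(2)/2, so the principal-branch rotor phase is pinned; divide the bivector part by its sine to get the unit plane — L is the phase times that plane.
Concretely: cos(phase) = -sqrt(2)/2 gives phase = ±3*pi/4, and since phase/sin(phase) is even the sign is immaterial: L = (phase/sin(phase)) * <R>_2 = (3*sqrt(2)*pi/4) * <R>_2.
Answer: -3*pi/4*γ12


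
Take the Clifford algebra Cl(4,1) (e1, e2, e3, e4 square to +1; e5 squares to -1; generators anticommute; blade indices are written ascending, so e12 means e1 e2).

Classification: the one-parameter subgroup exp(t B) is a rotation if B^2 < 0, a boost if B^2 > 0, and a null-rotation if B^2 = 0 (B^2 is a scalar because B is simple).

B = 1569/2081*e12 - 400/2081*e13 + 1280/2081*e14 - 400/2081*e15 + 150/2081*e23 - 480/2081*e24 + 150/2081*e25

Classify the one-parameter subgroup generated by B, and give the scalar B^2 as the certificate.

B^2 term by term: the squares give (1569/2081)^2*(e12)^2 + (-400/2081)^2*(e13)^2 + (1280/2081)^2*(e14)^2 + (-400/2081)^2*(e15)^2 + (150/2081)^2*(e23)^2 + (-480/2081)^2*(e24)^2 + (150/2081)^2*(e25)^2 = 2461761/4330561*(-1) + 160000/4330561*(-1) + 1638400/4330561*(-1) + 160000/4330561*(+1) + 22500/4330561*(-1) + 230400/4330561*(-1) + 22500/4330561*(+1) = -1 (each basis 2-blade squares to minus the product of its generators' squares); cross terms between blades sharing an index anticommute and cancel; the commuting (index-disjoint) pairs give grade-4 terms 2*c*c'*(blade product), which cancel blade by blade — e1234: -384000/4330561 + 384000/4330561 = 0; e1235: 120000/4330561 - 120000/4330561 = 0; e1245: -384000/4330561 + 384000/4330561 = 0 — confirming B is simple. So B^2 = -1.
Answer: rotation, certificate B^2 = -1. Note: conjugating B changes its blade decomposition but never the scalar B^2 = -1, whose sign settles the classification.


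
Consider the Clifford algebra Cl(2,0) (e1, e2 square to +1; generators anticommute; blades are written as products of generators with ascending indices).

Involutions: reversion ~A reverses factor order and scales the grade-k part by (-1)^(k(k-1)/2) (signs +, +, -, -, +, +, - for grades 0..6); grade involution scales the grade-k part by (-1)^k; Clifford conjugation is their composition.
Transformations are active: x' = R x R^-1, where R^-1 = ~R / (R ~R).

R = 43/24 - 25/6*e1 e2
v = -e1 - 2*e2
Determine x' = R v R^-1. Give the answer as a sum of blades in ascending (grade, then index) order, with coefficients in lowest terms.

~R = 43/24 + 25/6*e1 e2, and R ~R = 11849/576, so R^-1 = ~R / (11849/576).
R v = 157/24*e1 - 31/4*e2
Answer: 25351/11849*e1 + 7702/11849*e2


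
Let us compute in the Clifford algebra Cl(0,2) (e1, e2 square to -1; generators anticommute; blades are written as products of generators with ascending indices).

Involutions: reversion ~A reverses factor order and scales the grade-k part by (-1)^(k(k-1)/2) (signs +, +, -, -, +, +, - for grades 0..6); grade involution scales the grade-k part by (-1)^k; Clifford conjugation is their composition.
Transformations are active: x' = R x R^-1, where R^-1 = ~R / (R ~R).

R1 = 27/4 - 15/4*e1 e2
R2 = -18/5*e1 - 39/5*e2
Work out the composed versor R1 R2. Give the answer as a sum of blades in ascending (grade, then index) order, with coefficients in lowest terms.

Distribute over the terms of R1 (each basis-blade product reordered to ascending indices, repeated generators contracted through their squares):
(27/4) R2 = -243/10*e1 - 1053/20*e2
(-15/4*e1 e2) R2 = -117/4*e1 + 27/2*e2
Summing the partial products and collecting blades:
Answer: -1071/20*e1 - 783/20*e2


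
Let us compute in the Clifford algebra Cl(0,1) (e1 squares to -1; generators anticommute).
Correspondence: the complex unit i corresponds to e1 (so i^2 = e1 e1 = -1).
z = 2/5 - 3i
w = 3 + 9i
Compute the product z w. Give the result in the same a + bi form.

In blades: z = 2/5 - 3*e1, w = 3 + 9*e1.
Distribute z over w term by term (generator squares from the signature, products reordered to ascending indices): (2/5)*w = 6/5 + 18/5*e1; (-3*e1)*w = 27 - 9*e1.
Sum: 141/5 - 27/5*e1; translating back through the correspondence:
Answer: 141/5 - 27/5*i


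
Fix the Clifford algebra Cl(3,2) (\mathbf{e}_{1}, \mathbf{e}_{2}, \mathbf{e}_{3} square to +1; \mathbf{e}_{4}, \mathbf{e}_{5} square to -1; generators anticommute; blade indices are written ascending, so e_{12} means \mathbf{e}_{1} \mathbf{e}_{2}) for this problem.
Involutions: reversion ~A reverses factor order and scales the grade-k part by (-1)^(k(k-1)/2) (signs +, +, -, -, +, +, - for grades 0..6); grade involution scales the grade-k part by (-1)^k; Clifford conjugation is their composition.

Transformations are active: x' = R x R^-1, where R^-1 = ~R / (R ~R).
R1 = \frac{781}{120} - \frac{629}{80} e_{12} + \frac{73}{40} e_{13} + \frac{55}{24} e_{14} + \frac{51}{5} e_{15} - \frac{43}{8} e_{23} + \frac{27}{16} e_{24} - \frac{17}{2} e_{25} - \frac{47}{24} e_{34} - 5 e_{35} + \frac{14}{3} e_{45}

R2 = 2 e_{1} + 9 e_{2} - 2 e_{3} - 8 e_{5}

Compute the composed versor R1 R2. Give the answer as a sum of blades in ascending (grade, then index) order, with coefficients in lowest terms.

Distribute over the terms of R2 (each basis-blade product reordered to ascending indices, repeated generators contracted through their squares):
R1 (2 e_{1}) = \frac{781}{60} e_{1} + \frac{629}{40} e_{2} - \frac{73}{20} e_{3} - \frac{55}{12} e_{4} - \frac{102}{5} e_{5} - \frac{43}{4} e_{123} + \frac{27}{8} e_{124} - 17 e_{125} - \frac{47}{12} e_{134} - 10 e_{135} + \frac{28}{3} e_{145}
R1 (9 e_{2}) = -\frac{5661}{80} e_{1} + \frac{2343}{40} e_{2} + \frac{387}{8} e_{3} - \frac{243}{16} e_{4} + \frac{153}{2} e_{5} - \frac{657}{40} e_{123} - \frac{165}{8} e_{124} - \frac{459}{5} e_{125} - \frac{141}{8} e_{234} - 45 e_{235} + 42 e_{245}
R1 (-2 e_{3}) = -\frac{73}{20} e_{1} + \frac{43}{4} e_{2} - \frac{781}{60} e_{3} - \frac{47}{12} e_{4} - 10 e_{5} + \frac{629}{40} e_{123} + \frac{55}{12} e_{134} + \frac{102}{5} e_{135} + \frac{27}{8} e_{234} - 17 e_{235} - \frac{28}{3} e_{345}
R1 (-8 e_{5}) = \frac{408}{5} e_{1} - 68 e_{2} - 40 e_{3} + \frac{112}{3} e_{4} - \frac{781}{15} e_{5} + \frac{629}{10} e_{125} - \frac{73}{5} e_{135} - \frac{55}{3} e_{145} + 43 e_{235} - \frac{27}{2} e_{245} + \frac{47}{3} e_{345}
Summing the partial products and collecting blades:
Answer: \frac{4849}{240} e_{1} + \frac{341}{20} e_{2} - \frac{199}{24} e_{3} + \frac{655}{48} e_{4} - \frac{179}{30} e_{5} - \frac{229}{20} e_{123} - \frac{69}{4} e_{124} - \frac{459}{10} e_{125} + \frac{2}{3} e_{134} - \frac{21}{5} e_{135} - 9 e_{145} - \frac{57}{4} e_{234} - 19 e_{235} + \frac{57}{2} e_{245} + \frac{19}{3} e_{345}


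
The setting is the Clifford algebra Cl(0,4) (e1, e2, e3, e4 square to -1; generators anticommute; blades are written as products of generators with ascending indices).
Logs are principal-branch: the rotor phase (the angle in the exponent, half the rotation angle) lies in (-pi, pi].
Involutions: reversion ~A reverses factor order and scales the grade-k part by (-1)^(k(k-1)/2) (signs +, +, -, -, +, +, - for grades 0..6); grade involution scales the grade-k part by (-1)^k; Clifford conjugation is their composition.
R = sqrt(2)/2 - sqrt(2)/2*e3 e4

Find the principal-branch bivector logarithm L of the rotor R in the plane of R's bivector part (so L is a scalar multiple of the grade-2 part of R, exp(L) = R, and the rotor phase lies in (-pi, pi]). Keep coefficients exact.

The scalar part of R is sqrt(2)/2, which pins the rotor phase on the principal branch; dividing the bivector part by the sine of that phase recovers the unit plane, and L is the phase times that plane.
Concretely: cos(phase) = sqrt(2)/2 gives phase = ±pi/4, and since phase/sin(phase) is even the sign is immaterial: L = (phase/sin(phase)) * <R>_2 = (sqrt(2)*pi/4) * <R>_2.
Answer: -pi/4*e3 e4
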